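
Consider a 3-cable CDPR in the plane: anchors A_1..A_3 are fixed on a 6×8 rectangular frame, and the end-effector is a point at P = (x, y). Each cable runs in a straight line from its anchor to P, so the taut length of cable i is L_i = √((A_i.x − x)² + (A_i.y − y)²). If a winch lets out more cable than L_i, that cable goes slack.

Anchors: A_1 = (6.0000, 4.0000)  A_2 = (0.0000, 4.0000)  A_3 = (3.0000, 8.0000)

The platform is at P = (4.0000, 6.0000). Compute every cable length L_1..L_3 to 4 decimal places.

(2.8284, 4.4721, 2.2361)

L_1 = √((6.0000−4.0000)² + (4.0000−6.0000)²) = 2.8284
L_2 = √((0.0000−4.0000)² + (4.0000−6.0000)²) = 4.4721
L_3 = √((3.0000−4.0000)² + (8.0000−6.0000)²) = 2.2361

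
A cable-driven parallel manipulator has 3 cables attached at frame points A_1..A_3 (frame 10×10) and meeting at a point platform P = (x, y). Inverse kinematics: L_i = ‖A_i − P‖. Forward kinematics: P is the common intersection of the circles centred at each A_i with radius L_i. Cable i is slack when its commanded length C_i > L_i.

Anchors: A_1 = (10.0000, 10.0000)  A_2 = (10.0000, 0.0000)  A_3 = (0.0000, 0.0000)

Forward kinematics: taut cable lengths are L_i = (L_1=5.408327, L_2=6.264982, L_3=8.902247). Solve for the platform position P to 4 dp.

(7.0000, 5.5000)

expand ‖A_i−P‖²=L_i² and subtract eq 1 (k_i ≔ ‖A_i‖²−L_i²)
k_1 = 100.0000+100.0000−29.2500 = 170.7500
eq1−eq2 → [0.0000  20.0000]·P = 110.0000
eq1−eq3 → [20.0000  20.0000]·P = 250.0000
2×2 solve → P = (7.0000, 5.5000)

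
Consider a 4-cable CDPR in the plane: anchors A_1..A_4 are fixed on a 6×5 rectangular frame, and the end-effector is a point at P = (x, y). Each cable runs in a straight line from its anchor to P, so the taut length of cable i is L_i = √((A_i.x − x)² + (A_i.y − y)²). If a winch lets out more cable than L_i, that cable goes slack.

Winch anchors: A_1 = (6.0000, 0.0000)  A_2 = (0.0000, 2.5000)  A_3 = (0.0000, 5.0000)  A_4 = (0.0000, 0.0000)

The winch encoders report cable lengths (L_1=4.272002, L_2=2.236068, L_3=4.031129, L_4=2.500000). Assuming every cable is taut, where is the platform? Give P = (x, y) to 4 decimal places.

(2.0000, 1.5000)

circle eqns → linear via eq_j − eq_1; set k_j = A_j·A_j − L_j²
k_1 = 36.0000+0.0000−18.2500 = 17.7500
12.0000·x − 5.0000·y = k_1−k_2 = 16.5000
12.0000·x − 10.0000·y = k_1−k_3 = 9.0000
12.0000·x + 0.0000·y = k_1−k_4 = 24.0000
solve first two rows → x=2.0000, y=1.5000
check cable 4: ‖A_4−P‖² = 6.2500 ≈ L_4² = 6.2500 ✓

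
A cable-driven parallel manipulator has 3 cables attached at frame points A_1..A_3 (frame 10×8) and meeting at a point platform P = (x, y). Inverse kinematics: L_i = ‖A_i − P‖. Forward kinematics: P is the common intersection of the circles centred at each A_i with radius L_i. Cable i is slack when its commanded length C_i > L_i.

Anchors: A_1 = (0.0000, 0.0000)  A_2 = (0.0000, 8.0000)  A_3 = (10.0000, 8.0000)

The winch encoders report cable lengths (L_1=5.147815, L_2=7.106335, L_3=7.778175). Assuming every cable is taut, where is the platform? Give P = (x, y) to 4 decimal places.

(4.5000, 2.5000)

circle eqns → linear via eq_j − eq_1; set c_j = A_j·A_j − L_j²
c_1 = 0.0000+0.0000−26.5000 = -26.5000
0.0000·x − 16.0000·y = c_1−c_2 = -40.0000
-20.0000·x − 16.0000·y = c_1−c_3 = -130.0000
solve first two rows → x=4.5000, y=2.5000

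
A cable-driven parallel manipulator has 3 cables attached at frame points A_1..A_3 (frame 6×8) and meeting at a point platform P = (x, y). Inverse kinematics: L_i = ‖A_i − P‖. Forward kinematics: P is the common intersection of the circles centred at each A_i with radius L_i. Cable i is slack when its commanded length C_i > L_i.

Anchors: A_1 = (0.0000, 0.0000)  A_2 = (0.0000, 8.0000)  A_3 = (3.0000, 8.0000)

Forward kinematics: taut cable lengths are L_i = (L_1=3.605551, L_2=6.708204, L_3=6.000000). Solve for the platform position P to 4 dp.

(3.0000, 2.0000)

each cable: (A_i−P)·(A_i−P) = L_i²; let k_i = ‖A_i‖²−L_i²
k_1 = 0.0000+0.0000−13.0000 = -13.0000
row 1: 0.0000x − 16.0000y = -32.0000  (k_2=19.0000)
row 2: -6.0000x − 16.0000y = -50.0000  (k_3=37.0000)
Cramer on rows 1–2 → x = 3.0000, y = 2.0000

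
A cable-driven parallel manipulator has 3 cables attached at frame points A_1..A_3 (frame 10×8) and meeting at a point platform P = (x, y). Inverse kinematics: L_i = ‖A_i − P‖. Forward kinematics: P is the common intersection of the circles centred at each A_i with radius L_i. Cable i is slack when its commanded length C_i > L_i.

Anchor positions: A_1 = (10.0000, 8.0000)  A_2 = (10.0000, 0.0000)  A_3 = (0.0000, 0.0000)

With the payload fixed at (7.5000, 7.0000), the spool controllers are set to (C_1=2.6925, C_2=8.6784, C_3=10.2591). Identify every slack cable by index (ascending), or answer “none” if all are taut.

i=1: geometric 2.6926 vs commanded 2.6925 ⇒ taut
i=2: geometric 7.4330 vs commanded 8.6784 ⇒ slack
i=3: geometric 10.2591 vs commanded 10.2591 ⇒ taut

2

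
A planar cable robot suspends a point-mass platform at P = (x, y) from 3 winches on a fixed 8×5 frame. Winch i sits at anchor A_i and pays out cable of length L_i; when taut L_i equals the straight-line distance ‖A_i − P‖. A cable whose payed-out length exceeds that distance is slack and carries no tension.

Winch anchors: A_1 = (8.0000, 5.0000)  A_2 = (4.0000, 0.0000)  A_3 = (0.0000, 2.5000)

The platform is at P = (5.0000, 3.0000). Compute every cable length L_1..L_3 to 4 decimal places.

L_1: Δ = A_1−P = (3.0000, 2.0000) → ‖Δ‖ = √13.0000 = 3.6056
L_2: Δ = A_2−P = (-1.0000, -3.0000) → ‖Δ‖ = √10.0000 = 3.1623
L_3: Δ = A_3−P = (-5.0000, -0.5000) → ‖Δ‖ = √25.2500 = 5.0249

(3.6056, 3.1623, 5.0249)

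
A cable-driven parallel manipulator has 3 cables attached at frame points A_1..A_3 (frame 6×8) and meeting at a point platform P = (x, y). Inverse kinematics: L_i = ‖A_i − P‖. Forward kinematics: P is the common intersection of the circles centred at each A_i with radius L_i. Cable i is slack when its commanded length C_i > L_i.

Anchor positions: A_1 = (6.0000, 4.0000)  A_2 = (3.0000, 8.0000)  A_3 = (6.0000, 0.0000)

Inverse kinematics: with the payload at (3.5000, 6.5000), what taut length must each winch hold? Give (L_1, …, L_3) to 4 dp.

(3.5355, 1.5811, 6.9642)

L_1 = √((6.0000−3.5000)² + (4.0000−6.5000)²) = 3.5355
L_2 = √((3.0000−3.5000)² + (8.0000−6.5000)²) = 1.5811
L_3 = √((6.0000−3.5000)² + (0.0000−6.5000)²) = 6.9642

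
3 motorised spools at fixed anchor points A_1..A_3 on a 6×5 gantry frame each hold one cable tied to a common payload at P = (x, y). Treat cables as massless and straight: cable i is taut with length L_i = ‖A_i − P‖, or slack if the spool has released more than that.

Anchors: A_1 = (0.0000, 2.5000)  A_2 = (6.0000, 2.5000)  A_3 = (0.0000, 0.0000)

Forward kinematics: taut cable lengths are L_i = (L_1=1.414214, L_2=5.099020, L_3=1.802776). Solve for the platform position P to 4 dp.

(1.0000, 1.5000)

expand ‖A_i−P‖²=L_i² and subtract eq 1 (k_i ≔ ‖A_i‖²−L_i²)
k_1 = 0.0000+6.2500−2.0000 = 4.2500
eq1−eq2 → [-12.0000  0.0000]·P = -12.0000
eq1−eq3 → [0.0000  5.0000]·P = 7.5000
2×2 solve → P = (1.0000, 1.5000)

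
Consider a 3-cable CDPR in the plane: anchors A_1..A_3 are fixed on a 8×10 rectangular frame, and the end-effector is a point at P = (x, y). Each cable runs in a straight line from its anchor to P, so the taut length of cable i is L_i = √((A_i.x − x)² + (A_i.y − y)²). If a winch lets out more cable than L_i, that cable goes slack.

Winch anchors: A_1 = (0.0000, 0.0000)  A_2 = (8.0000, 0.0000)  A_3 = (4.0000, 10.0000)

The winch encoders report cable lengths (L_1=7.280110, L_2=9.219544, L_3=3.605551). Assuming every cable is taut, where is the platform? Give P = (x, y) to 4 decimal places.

(2.0000, 7.0000)

circle eqns → linear via eq_j − eq_1; set k_j = A_j·A_j − L_j²
k_1 = 0.0000+0.0000−53.0000 = -53.0000
-16.0000·x + 0.0000·y = k_1−k_2 = -32.0000
-8.0000·x − 20.0000·y = k_1−k_3 = -156.0000
solve first two rows → x=2.0000, y=7.0000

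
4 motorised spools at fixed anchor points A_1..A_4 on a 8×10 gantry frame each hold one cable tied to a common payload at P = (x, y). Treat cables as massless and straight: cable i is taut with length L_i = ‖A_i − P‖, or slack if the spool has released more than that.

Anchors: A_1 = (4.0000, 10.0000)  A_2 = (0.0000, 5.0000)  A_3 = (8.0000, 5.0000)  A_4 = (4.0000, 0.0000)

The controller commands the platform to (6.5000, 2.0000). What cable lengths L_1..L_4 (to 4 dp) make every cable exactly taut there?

L_1: Δ = A_1−P = (-2.5000, 8.0000) → ‖Δ‖ = √70.2500 = 8.3815
L_2: Δ = A_2−P = (-6.5000, 3.0000) → ‖Δ‖ = √51.2500 = 7.1589
L_3: Δ = A_3−P = (1.5000, 3.0000) → ‖Δ‖ = √11.2500 = 3.3541
L_4: Δ = A_4−P = (-2.5000, -2.0000) → ‖Δ‖ = √10.2500 = 3.2016

(8.3815, 7.1589, 3.3541, 3.2016)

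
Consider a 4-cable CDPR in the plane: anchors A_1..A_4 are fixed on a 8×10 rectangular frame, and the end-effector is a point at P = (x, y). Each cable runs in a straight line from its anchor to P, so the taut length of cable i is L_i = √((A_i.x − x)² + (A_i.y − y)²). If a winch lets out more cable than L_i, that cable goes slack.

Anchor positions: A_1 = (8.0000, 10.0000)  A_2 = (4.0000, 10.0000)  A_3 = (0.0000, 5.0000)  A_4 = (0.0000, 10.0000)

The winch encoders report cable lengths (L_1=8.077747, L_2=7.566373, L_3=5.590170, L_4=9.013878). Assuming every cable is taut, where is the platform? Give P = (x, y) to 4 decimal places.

(5.0000, 2.5000)

circle eqns → linear via eq_j − eq_1; set q_j = A_j·A_j − L_j²
q_1 = 64.0000+100.0000−65.2500 = 98.7500
8.0000·x + 0.0000·y = q_1−q_2 = 40.0000
16.0000·x + 10.0000·y = q_1−q_3 = 105.0000
16.0000·x + 0.0000·y = q_1−q_4 = 80.0000
solve first two rows → x=5.0000, y=2.5000
check cable 4: ‖A_4−P‖² = 81.2500 ≈ L_4² = 81.2500 ✓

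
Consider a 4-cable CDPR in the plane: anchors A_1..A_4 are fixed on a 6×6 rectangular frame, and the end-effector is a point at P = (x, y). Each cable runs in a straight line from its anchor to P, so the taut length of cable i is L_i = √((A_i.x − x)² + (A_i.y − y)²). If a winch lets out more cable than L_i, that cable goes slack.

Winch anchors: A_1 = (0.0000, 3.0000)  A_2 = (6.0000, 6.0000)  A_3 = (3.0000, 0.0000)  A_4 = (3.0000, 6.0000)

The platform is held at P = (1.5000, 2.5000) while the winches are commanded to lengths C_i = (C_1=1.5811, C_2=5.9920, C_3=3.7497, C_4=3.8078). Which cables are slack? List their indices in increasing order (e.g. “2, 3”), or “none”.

2, 3

i=1: geometric 1.5811 vs commanded 1.5811 ⇒ taut
i=2: geometric 5.7009 vs commanded 5.9920 ⇒ slack
i=3: geometric 2.9155 vs commanded 3.7497 ⇒ slack
i=4: geometric 3.8079 vs commanded 3.8078 ⇒ taut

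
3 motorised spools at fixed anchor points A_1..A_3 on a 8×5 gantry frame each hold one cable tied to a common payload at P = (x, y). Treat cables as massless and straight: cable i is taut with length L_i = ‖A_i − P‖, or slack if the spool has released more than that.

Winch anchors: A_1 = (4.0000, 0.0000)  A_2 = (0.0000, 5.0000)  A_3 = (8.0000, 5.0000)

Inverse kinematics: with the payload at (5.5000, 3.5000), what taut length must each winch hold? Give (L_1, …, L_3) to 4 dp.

L_1 = √((4.0000−5.5000)² + (0.0000−3.5000)²) = 3.8079
L_2 = √((0.0000−5.5000)² + (5.0000−3.5000)²) = 5.7009
L_3 = √((8.0000−5.5000)² + (5.0000−3.5000)²) = 2.9155

(3.8079, 5.7009, 2.9155)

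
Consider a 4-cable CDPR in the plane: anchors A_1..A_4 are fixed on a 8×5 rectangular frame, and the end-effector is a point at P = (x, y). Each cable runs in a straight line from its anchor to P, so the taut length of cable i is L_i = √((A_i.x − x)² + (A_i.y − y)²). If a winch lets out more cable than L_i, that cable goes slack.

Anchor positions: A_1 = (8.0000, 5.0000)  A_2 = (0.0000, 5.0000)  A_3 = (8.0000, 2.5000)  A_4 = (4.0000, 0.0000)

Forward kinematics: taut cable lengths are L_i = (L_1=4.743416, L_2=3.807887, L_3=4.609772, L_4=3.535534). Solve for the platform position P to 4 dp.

(3.5000, 3.5000)

circle eqns → linear via eq_j − eq_1; set k_j = A_j·A_j − L_j²
k_1 = 64.0000+25.0000−22.5000 = 66.5000
16.0000·x + 0.0000·y = k_1−k_2 = 56.0000
0.0000·x + 5.0000·y = k_1−k_3 = 17.5000
8.0000·x + 10.0000·y = k_1−k_4 = 63.0000
solve first two rows → x=3.5000, y=3.5000
check cable 4: ‖A_4−P‖² = 12.5000 ≈ L_4² = 12.5000 ✓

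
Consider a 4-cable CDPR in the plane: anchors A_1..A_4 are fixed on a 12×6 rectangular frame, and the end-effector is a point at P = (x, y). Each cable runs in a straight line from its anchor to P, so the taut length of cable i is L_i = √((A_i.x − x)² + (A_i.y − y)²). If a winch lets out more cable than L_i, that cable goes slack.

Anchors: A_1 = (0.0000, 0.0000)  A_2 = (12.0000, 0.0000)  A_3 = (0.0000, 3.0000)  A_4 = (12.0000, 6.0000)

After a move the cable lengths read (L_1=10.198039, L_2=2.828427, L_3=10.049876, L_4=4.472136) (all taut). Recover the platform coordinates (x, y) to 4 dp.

(10.0000, 2.0000)

expand ‖A_i−P‖²=L_i² and subtract eq 1 (k_i ≔ ‖A_i‖²−L_i²)
k_1 = 0.0000+0.0000−104.0000 = -104.0000
eq1−eq2 → [-24.0000  0.0000]·P = -240.0000
eq1−eq3 → [0.0000  -6.0000]·P = -12.0000
eq1−eq4 → [-24.0000  -12.0000]·P = -264.0000
2×2 solve → P = (10.0000, 2.0000)
check cable 4: ‖A_4−P‖² = 20.0000 ≈ L_4² = 20.0000 ✓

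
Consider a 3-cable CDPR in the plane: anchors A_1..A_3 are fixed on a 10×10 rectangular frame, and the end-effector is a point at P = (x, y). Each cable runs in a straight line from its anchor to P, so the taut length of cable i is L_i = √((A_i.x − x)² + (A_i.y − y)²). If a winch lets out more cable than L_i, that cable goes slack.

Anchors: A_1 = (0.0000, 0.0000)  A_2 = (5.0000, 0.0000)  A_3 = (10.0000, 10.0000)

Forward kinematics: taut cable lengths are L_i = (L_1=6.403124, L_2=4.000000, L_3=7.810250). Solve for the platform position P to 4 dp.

expand ‖A_i−P‖²=L_i² and subtract eq 1 (q_i ≔ ‖A_i‖²−L_i²)
q_1 = 0.0000+0.0000−41.0000 = -41.0000
eq1−eq2 → [-10.0000  0.0000]·P = -50.0000
eq1−eq3 → [-20.0000  -20.0000]·P = -180.0000
2×2 solve → P = (5.0000, 4.0000)

(5.0000, 4.0000)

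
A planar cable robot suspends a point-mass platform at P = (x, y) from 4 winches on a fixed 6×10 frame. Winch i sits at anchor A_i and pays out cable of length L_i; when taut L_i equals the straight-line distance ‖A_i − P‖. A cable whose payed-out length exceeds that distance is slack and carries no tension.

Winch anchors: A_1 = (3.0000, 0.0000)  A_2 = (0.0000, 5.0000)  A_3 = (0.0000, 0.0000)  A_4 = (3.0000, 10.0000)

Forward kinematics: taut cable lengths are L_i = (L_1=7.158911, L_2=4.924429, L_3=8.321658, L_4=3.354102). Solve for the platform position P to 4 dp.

(4.5000, 7.0000)

each cable: (A_i−P)·(A_i−P) = L_i²; let c_i = ‖A_i‖²−L_i²
c_1 = 9.0000+0.0000−51.2500 = -42.2500
row 1: 6.0000x − 10.0000y = -43.0000  (c_2=0.7500)
row 2: 6.0000x + 0.0000y = 27.0000  (c_3=-69.2500)
row 3: 0.0000x − 20.0000y = -140.0000  (c_4=97.7500)
Cramer on rows 1–2 → x = 4.5000, y = 7.0000
check cable 4: ‖A_4−P‖² = 11.2500 ≈ L_4² = 11.2500 ✓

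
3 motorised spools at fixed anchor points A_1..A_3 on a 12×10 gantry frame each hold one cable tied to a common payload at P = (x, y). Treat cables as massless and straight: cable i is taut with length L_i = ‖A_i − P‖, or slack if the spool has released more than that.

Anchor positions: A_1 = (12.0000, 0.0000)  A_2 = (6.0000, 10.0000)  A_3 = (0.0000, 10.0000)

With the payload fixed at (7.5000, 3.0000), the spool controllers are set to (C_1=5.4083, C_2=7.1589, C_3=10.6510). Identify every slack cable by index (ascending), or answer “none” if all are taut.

i=1: geometric 5.4083 vs commanded 5.4083 ⇒ taut
i=2: geometric 7.1589 vs commanded 7.1589 ⇒ taut
i=3: geometric 10.2591 vs commanded 10.6510 ⇒ slack

3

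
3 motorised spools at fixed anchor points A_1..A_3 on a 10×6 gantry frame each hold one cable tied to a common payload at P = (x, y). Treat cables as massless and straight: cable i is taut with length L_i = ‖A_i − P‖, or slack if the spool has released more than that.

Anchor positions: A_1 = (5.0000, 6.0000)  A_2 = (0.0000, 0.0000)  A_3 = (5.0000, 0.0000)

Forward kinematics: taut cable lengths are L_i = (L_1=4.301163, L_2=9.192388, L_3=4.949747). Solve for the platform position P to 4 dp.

(8.5000, 3.5000)

each cable: (A_i−P)·(A_i−P) = L_i²; let k_i = ‖A_i‖²−L_i²
k_1 = 25.0000+36.0000−18.5000 = 42.5000
row 1: 10.0000x + 12.0000y = 127.0000  (k_2=-84.5000)
row 2: 0.0000x + 12.0000y = 42.0000  (k_3=0.5000)
Cramer on rows 1–2 → x = 8.5000, y = 3.5000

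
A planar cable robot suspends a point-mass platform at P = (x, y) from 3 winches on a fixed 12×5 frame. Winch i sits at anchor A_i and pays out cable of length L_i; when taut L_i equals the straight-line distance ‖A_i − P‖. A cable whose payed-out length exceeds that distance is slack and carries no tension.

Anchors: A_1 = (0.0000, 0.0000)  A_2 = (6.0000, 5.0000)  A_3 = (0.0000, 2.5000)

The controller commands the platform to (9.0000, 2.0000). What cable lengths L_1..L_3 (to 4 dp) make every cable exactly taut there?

L_1: Δ = A_1−P = (-9.0000, -2.0000) → ‖Δ‖ = √85.0000 = 9.2195
L_2: Δ = A_2−P = (-3.0000, 3.0000) → ‖Δ‖ = √18.0000 = 4.2426
L_3: Δ = A_3−P = (-9.0000, 0.5000) → ‖Δ‖ = √81.2500 = 9.0139

(9.2195, 4.2426, 9.0139)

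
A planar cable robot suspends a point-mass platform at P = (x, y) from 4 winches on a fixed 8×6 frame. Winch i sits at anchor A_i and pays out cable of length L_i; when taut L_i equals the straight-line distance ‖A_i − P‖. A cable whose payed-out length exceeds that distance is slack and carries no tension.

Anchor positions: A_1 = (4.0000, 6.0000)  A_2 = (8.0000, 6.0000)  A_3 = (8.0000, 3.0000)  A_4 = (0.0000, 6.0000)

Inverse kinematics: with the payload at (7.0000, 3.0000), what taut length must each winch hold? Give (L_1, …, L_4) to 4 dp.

(4.2426, 3.1623, 1.0000, 7.6158)

cable 1: Δx=-3.0000, Δy=3.0000; L_1 = √(Δx²+Δy²) = 4.2426
cable 2: Δx=1.0000, Δy=3.0000; L_2 = √(Δx²+Δy²) = 3.1623
cable 3: Δx=1.0000, Δy=0.0000; L_3 = √(Δx²+Δy²) = 1.0000
cable 4: Δx=-7.0000, Δy=3.0000; L_4 = √(Δx²+Δy²) = 7.6158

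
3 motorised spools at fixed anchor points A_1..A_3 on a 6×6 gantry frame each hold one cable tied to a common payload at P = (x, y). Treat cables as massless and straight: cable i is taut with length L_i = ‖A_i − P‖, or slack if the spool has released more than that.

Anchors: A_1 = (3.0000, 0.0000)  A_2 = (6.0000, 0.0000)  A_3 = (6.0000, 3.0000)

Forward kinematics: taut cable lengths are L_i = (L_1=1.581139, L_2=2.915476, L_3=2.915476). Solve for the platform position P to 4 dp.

expand ‖A_i−P‖²=L_i² and subtract eq 1 (c_i ≔ ‖A_i‖²−L_i²)
c_1 = 9.0000+0.0000−2.5000 = 6.5000
eq1−eq2 → [-6.0000  0.0000]·P = -21.0000
eq1−eq3 → [-6.0000  -6.0000]·P = -30.0000
2×2 solve → P = (3.5000, 1.5000)

(3.5000, 1.5000)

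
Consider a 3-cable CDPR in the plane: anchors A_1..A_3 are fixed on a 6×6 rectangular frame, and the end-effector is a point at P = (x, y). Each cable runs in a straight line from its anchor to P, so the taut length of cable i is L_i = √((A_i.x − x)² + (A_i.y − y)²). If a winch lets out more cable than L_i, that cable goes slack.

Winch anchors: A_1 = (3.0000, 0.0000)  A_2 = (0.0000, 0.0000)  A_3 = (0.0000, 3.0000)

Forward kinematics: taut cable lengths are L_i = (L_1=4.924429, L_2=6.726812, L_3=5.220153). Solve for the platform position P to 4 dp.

expand ‖A_i−P‖²=L_i² and subtract eq 1 (c_i ≔ ‖A_i‖²−L_i²)
c_1 = 9.0000+0.0000−24.2500 = -15.2500
eq1−eq2 → [6.0000  0.0000]·P = 30.0000
eq1−eq3 → [6.0000  -6.0000]·P = 3.0000
2×2 solve → P = (5.0000, 4.5000)

(5.0000, 4.5000)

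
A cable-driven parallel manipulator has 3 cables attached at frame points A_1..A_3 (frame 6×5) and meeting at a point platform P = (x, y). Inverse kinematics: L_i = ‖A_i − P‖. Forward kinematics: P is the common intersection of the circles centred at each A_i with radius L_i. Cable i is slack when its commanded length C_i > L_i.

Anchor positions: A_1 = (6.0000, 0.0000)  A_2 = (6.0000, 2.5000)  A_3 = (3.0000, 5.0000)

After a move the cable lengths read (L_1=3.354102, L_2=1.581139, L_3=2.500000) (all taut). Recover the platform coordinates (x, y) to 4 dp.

each cable: (A_i−P)·(A_i−P) = L_i²; let c_i = ‖A_i‖²−L_i²
c_1 = 36.0000+0.0000−11.2500 = 24.7500
row 1: 0.0000x − 5.0000y = -15.0000  (c_2=39.7500)
row 2: 6.0000x − 10.0000y = -3.0000  (c_3=27.7500)
Cramer on rows 1–2 → x = 4.5000, y = 3.0000

(4.5000, 3.0000)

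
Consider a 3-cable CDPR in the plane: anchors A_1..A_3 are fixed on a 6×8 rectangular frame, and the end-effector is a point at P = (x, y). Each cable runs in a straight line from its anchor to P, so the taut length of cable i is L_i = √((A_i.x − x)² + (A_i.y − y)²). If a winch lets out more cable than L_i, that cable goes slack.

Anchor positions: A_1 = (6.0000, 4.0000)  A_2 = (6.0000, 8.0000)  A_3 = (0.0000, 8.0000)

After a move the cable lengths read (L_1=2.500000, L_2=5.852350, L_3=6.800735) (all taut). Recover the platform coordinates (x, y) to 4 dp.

expand ‖A_i−P‖²=L_i² and subtract eq 1 (q_i ≔ ‖A_i‖²−L_i²)
q_1 = 36.0000+16.0000−6.2500 = 45.7500
eq1−eq2 → [0.0000  -8.0000]·P = -20.0000
eq1−eq3 → [12.0000  -8.0000]·P = 28.0000
2×2 solve → P = (4.0000, 2.5000)

(4.0000, 2.5000)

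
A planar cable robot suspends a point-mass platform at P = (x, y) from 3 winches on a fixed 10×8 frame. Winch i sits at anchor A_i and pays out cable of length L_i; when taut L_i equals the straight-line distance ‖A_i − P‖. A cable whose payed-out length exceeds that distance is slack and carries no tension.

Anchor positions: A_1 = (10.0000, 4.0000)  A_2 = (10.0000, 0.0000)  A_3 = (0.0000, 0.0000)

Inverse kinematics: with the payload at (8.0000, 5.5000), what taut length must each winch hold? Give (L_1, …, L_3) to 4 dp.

cable 1: Δx=2.0000, Δy=-1.5000; L_1 = √(Δx²+Δy²) = 2.5000
cable 2: Δx=2.0000, Δy=-5.5000; L_2 = √(Δx²+Δy²) = 5.8523
cable 3: Δx=-8.0000, Δy=-5.5000; L_3 = √(Δx²+Δy²) = 9.7082

(2.5000, 5.8523, 9.7082)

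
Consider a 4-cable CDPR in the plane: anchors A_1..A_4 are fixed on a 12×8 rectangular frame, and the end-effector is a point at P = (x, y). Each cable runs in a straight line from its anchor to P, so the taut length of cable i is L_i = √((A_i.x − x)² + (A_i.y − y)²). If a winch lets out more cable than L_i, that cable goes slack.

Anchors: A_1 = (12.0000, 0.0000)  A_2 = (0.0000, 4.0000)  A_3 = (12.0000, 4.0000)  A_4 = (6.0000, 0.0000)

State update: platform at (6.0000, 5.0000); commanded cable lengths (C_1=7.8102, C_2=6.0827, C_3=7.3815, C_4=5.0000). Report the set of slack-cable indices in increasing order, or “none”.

3

cable 1: L_1 = ‖A_1−P‖ = 7.8102;  C_1 = 7.8102 → taut
cable 2: L_2 = ‖A_2−P‖ = 6.0828;  C_2 = 6.0827 → taut
cable 3: L_3 = ‖A_3−P‖ = 6.0828;  C_3 = 7.3815 → slack
cable 4: L_4 = ‖A_4−P‖ = 5.0000;  C_4 = 5.0000 → taut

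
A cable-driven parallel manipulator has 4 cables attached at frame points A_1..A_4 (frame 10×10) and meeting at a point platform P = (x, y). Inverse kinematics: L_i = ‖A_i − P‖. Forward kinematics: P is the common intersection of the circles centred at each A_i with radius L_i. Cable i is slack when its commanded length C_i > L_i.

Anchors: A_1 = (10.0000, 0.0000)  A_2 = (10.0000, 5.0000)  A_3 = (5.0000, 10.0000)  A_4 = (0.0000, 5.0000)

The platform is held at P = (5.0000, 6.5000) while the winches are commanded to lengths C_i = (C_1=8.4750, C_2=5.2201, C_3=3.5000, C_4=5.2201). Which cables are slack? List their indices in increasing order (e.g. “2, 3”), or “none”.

1

cable 1: √((5.0000)²+(-6.5000)²)=8.2006, C_1=8.4750: slack
cable 2: √((5.0000)²+(-1.5000)²)=5.2202, C_2=5.2201: taut
cable 3: √((0.0000)²+(3.5000)²)=3.5000, C_3=3.5000: taut
cable 4: √((-5.0000)²+(-1.5000)²)=5.2202, C_4=5.2201: taut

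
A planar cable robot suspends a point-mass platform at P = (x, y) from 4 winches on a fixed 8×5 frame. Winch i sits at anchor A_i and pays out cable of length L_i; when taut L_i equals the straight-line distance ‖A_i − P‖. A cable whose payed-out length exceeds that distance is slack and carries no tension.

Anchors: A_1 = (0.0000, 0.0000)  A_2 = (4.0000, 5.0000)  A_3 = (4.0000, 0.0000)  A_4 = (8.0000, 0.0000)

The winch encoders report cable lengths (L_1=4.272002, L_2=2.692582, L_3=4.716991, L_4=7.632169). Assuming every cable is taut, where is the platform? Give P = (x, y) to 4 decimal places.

(1.5000, 4.0000)

expand ‖A_i−P‖²=L_i² and subtract eq 1 (q_i ≔ ‖A_i‖²−L_i²)
q_1 = 0.0000+0.0000−18.2500 = -18.2500
eq1−eq2 → [-8.0000  -10.0000]·P = -52.0000
eq1−eq3 → [-8.0000  0.0000]·P = -12.0000
eq1−eq4 → [-16.0000  0.0000]·P = -24.0000
2×2 solve → P = (1.5000, 4.0000)
check cable 4: ‖A_4−P‖² = 58.2500 ≈ L_4² = 58.2500 ✓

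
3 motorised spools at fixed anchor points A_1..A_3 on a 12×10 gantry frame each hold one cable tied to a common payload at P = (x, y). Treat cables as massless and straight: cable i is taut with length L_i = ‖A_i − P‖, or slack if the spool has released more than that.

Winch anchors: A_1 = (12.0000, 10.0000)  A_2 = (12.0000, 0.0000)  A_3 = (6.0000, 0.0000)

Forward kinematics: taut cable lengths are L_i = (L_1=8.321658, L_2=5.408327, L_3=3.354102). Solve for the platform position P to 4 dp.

circle eqns → linear via eq_j − eq_1; set c_j = A_j·A_j − L_j²
c_1 = 144.0000+100.0000−69.2500 = 174.7500
0.0000·x + 20.0000·y = c_1−c_2 = 60.0000
12.0000·x + 20.0000·y = c_1−c_3 = 150.0000
solve first two rows → x=7.5000, y=3.0000

(7.5000, 3.0000)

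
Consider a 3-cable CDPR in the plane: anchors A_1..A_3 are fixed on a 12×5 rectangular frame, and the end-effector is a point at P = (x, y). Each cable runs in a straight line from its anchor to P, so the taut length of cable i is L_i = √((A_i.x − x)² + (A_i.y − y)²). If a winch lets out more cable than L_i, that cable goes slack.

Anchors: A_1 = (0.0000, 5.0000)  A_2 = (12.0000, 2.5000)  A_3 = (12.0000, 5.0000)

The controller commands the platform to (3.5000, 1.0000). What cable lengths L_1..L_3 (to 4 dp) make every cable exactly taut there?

(5.3151, 8.6313, 9.3941)

L_1: Δ = A_1−P = (-3.5000, 4.0000) → ‖Δ‖ = √28.2500 = 5.3151
L_2: Δ = A_2−P = (8.5000, 1.5000) → ‖Δ‖ = √74.5000 = 8.6313
L_3: Δ = A_3−P = (8.5000, 4.0000) → ‖Δ‖ = √88.2500 = 9.3941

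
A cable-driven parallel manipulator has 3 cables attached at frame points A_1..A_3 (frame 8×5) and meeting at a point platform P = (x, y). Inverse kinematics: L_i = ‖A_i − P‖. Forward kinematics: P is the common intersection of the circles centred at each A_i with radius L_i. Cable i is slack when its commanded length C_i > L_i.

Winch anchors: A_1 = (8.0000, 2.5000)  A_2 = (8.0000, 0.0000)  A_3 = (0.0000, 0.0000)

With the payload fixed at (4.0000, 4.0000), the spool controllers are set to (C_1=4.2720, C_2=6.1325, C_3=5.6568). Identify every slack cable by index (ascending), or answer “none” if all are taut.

2

i=1: geometric 4.2720 vs commanded 4.2720 ⇒ taut
i=2: geometric 5.6569 vs commanded 6.1325 ⇒ slack
i=3: geometric 5.6569 vs commanded 5.6568 ⇒ taut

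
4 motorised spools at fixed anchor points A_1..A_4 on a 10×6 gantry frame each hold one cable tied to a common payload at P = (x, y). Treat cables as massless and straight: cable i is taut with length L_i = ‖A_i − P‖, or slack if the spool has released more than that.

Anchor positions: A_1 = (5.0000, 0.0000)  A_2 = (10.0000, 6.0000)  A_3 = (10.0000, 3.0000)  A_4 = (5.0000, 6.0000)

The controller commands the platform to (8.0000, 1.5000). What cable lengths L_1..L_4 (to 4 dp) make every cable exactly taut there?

(3.3541, 4.9244, 2.5000, 5.4083)

L_1: Δ = A_1−P = (-3.0000, -1.5000) → ‖Δ‖ = √11.2500 = 3.3541
L_2: Δ = A_2−P = (2.0000, 4.5000) → ‖Δ‖ = √24.2500 = 4.9244
L_3: Δ = A_3−P = (2.0000, 1.5000) → ‖Δ‖ = √6.2500 = 2.5000
L_4: Δ = A_4−P = (-3.0000, 4.5000) → ‖Δ‖ = √29.2500 = 5.4083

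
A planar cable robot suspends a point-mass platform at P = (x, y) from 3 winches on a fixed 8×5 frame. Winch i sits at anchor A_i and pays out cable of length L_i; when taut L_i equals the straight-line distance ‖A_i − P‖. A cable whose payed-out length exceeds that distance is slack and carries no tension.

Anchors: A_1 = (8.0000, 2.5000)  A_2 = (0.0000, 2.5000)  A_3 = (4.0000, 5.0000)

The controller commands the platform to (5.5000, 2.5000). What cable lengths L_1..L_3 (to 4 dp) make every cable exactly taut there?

L_1 = √((8.0000−5.5000)² + (2.5000−2.5000)²) = 2.5000
L_2 = √((0.0000−5.5000)² + (2.5000−2.5000)²) = 5.5000
L_3 = √((4.0000−5.5000)² + (5.0000−2.5000)²) = 2.9155

(2.5000, 5.5000, 2.9155)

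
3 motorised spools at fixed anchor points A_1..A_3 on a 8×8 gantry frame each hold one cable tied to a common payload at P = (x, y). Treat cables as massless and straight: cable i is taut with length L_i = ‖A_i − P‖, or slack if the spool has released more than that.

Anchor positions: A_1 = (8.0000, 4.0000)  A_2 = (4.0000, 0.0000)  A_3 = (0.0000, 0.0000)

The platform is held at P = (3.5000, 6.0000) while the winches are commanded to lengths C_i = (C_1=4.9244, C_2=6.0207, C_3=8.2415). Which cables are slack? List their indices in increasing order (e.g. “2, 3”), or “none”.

3

cable 1: √((4.5000)²+(-2.0000)²)=4.9244, C_1=4.9244: taut
cable 2: √((0.5000)²+(-6.0000)²)=6.0208, C_2=6.0207: taut
cable 3: √((-3.5000)²+(-6.0000)²)=6.9462, C_3=8.2415: slack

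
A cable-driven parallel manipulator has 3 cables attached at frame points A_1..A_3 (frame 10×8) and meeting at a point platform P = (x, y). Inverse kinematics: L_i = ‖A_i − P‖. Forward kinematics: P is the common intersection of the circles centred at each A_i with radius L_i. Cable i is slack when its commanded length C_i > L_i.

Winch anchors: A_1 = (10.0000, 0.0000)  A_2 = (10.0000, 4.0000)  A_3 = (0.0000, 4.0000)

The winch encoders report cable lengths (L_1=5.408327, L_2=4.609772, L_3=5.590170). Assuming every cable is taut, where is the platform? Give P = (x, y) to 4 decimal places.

each cable: (A_i−P)·(A_i−P) = L_i²; let q_i = ‖A_i‖²−L_i²
q_1 = 100.0000+0.0000−29.2500 = 70.7500
row 1: 0.0000x − 8.0000y = -24.0000  (q_2=94.7500)
row 2: 20.0000x − 8.0000y = 86.0000  (q_3=-15.2500)
Cramer on rows 1–2 → x = 5.5000, y = 3.0000

(5.5000, 3.0000)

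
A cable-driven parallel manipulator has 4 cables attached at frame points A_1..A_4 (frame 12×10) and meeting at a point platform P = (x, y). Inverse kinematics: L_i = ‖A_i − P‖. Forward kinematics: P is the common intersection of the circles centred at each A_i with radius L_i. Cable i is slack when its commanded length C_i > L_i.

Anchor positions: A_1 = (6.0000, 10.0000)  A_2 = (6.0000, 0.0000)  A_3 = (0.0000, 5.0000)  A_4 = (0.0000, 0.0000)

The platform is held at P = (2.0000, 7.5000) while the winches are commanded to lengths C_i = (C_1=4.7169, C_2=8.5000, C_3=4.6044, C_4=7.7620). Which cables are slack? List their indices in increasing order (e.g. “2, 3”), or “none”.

3

cable 1: √((4.0000)²+(2.5000)²)=4.7170, C_1=4.7169: taut
cable 2: √((4.0000)²+(-7.5000)²)=8.5000, C_2=8.5000: taut
cable 3: √((-2.0000)²+(-2.5000)²)=3.2016, C_3=4.6044: slack
cable 4: √((-2.0000)²+(-7.5000)²)=7.7621, C_4=7.7620: taut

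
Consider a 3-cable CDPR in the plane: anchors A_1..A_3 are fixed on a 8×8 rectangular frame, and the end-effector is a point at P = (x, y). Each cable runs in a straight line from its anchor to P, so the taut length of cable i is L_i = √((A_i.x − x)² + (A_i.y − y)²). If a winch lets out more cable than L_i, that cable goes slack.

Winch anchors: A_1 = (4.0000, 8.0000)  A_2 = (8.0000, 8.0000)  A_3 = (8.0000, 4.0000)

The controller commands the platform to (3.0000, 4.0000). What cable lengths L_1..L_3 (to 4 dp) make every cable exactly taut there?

cable 1: Δx=1.0000, Δy=4.0000; L_1 = √(Δx²+Δy²) = 4.1231
cable 2: Δx=5.0000, Δy=4.0000; L_2 = √(Δx²+Δy²) = 6.4031
cable 3: Δx=5.0000, Δy=0.0000; L_3 = √(Δx²+Δy²) = 5.0000

(4.1231, 6.4031, 5.0000)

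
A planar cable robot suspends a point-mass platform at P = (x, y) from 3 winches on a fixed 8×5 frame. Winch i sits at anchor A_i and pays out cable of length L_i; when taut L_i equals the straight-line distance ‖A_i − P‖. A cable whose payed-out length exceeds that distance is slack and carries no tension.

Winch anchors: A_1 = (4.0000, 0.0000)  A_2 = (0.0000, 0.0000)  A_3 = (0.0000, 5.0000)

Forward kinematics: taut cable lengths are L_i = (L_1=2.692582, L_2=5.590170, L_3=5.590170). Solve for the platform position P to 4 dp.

circle eqns → linear via eq_j − eq_1; set k_j = A_j·A_j − L_j²
k_1 = 16.0000+0.0000−7.2500 = 8.7500
8.0000·x + 0.0000·y = k_1−k_2 = 40.0000
8.0000·x − 10.0000·y = k_1−k_3 = 15.0000
solve first two rows → x=5.0000, y=2.5000

(5.0000, 2.5000)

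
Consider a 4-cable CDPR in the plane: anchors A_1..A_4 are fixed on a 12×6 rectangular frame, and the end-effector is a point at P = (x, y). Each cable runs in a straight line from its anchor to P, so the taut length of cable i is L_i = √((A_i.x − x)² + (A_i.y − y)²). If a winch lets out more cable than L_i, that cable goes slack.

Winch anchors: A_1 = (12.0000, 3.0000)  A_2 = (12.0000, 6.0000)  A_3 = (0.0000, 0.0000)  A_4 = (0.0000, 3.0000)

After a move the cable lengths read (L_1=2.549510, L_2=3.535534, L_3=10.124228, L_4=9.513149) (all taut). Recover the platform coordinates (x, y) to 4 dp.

each cable: (A_i−P)·(A_i−P) = L_i²; let c_i = ‖A_i‖²−L_i²
c_1 = 144.0000+9.0000−6.5000 = 146.5000
row 1: 0.0000x − 6.0000y = -21.0000  (c_2=167.5000)
row 2: 24.0000x + 6.0000y = 249.0000  (c_3=-102.5000)
row 3: 24.0000x + 0.0000y = 228.0000  (c_4=-81.5000)
Cramer on rows 1–2 → x = 9.5000, y = 3.5000
check cable 4: ‖A_4−P‖² = 90.5000 ≈ L_4² = 90.5000 ✓

(9.5000, 3.5000)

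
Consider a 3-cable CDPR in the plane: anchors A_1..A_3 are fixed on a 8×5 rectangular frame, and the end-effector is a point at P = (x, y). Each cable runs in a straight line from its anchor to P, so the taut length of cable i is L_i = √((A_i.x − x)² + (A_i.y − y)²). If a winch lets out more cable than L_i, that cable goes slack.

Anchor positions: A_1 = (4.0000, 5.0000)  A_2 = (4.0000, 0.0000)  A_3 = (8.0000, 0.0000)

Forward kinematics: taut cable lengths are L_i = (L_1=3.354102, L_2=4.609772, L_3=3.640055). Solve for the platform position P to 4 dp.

(7.0000, 3.5000)

each cable: (A_i−P)·(A_i−P) = L_i²; let c_i = ‖A_i‖²−L_i²
c_1 = 16.0000+25.0000−11.2500 = 29.7500
row 1: 0.0000x + 10.0000y = 35.0000  (c_2=-5.2500)
row 2: -8.0000x + 10.0000y = -21.0000  (c_3=50.7500)
Cramer on rows 1–2 → x = 7.0000, y = 3.5000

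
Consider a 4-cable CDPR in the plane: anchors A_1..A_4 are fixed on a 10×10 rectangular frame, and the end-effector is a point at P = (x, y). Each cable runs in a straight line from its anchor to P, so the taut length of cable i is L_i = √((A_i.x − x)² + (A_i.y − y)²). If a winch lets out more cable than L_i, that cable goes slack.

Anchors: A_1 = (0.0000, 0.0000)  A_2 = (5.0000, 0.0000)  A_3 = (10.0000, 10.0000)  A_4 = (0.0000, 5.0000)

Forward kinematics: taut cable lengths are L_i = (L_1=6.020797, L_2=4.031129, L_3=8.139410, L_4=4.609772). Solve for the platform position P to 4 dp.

each cable: (A_i−P)·(A_i−P) = L_i²; let c_i = ‖A_i‖²−L_i²
c_1 = 0.0000+0.0000−36.2500 = -36.2500
row 1: -10.0000x + 0.0000y = -45.0000  (c_2=8.7500)
row 2: -20.0000x − 20.0000y = -170.0000  (c_3=133.7500)
row 3: 0.0000x − 10.0000y = -40.0000  (c_4=3.7500)
Cramer on rows 1–2 → x = 4.5000, y = 4.0000
check cable 4: ‖A_4−P‖² = 21.2500 ≈ L_4² = 21.2500 ✓

(4.5000, 4.0000)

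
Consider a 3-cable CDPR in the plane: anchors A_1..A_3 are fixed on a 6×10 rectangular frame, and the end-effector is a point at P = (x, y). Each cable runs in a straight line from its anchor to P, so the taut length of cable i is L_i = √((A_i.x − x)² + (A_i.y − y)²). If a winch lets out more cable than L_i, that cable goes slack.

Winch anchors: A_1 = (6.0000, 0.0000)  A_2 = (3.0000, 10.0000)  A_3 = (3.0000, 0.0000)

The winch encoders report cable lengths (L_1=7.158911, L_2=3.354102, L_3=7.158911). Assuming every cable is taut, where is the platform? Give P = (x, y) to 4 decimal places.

expand ‖A_i−P‖²=L_i² and subtract eq 1 (k_i ≔ ‖A_i‖²−L_i²)
k_1 = 36.0000+0.0000−51.2500 = -15.2500
eq1−eq2 → [6.0000  -20.0000]·P = -113.0000
eq1−eq3 → [6.0000  0.0000]·P = 27.0000
2×2 solve → P = (4.5000, 7.0000)

(4.5000, 7.0000)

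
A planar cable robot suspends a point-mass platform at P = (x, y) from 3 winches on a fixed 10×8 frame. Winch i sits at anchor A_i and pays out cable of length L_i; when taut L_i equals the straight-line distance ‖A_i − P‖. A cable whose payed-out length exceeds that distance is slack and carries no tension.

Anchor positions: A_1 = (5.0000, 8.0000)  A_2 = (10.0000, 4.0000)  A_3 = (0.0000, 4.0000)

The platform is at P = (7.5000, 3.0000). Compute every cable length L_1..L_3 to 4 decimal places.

(5.5902, 2.6926, 7.5664)

L_1 = √((5.0000−7.5000)² + (8.0000−3.0000)²) = 5.5902
L_2 = √((10.0000−7.5000)² + (4.0000−3.0000)²) = 2.6926
L_3 = √((0.0000−7.5000)² + (4.0000−3.0000)²) = 7.5664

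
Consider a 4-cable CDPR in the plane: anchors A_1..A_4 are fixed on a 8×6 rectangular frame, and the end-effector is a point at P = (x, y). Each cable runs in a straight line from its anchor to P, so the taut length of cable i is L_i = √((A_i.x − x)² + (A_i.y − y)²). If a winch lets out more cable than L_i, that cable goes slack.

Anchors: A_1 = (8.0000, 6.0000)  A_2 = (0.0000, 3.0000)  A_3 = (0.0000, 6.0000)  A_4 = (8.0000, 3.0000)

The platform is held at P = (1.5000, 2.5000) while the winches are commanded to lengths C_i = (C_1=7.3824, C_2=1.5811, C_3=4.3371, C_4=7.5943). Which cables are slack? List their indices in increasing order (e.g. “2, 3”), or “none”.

i=1: geometric 7.3824 vs commanded 7.3824 ⇒ taut
i=2: geometric 1.5811 vs commanded 1.5811 ⇒ taut
i=3: geometric 3.8079 vs commanded 4.3371 ⇒ slack
i=4: geometric 6.5192 vs commanded 7.5943 ⇒ slack

3, 4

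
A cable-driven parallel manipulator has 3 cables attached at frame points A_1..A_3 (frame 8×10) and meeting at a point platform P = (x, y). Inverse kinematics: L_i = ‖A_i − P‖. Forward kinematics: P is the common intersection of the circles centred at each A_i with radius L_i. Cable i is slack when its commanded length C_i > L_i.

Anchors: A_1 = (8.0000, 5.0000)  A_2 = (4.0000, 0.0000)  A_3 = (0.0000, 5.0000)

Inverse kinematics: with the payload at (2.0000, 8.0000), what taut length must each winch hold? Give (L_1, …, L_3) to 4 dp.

(6.7082, 8.2462, 3.6056)

cable 1: Δx=6.0000, Δy=-3.0000; L_1 = √(Δx²+Δy²) = 6.7082
cable 2: Δx=2.0000, Δy=-8.0000; L_2 = √(Δx²+Δy²) = 8.2462
cable 3: Δx=-2.0000, Δy=-3.0000; L_3 = √(Δx²+Δy²) = 3.6056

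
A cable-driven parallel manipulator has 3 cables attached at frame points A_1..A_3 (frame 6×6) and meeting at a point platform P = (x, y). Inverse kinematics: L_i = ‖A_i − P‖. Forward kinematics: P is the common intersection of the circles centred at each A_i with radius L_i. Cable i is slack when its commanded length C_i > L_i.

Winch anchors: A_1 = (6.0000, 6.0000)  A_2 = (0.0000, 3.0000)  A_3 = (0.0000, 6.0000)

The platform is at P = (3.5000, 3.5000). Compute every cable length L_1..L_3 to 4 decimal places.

(3.5355, 3.5355, 4.3012)

L_1 = √((6.0000−3.5000)² + (6.0000−3.5000)²) = 3.5355
L_2 = √((0.0000−3.5000)² + (3.0000−3.5000)²) = 3.5355
L_3 = √((0.0000−3.5000)² + (6.0000−3.5000)²) = 4.3012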